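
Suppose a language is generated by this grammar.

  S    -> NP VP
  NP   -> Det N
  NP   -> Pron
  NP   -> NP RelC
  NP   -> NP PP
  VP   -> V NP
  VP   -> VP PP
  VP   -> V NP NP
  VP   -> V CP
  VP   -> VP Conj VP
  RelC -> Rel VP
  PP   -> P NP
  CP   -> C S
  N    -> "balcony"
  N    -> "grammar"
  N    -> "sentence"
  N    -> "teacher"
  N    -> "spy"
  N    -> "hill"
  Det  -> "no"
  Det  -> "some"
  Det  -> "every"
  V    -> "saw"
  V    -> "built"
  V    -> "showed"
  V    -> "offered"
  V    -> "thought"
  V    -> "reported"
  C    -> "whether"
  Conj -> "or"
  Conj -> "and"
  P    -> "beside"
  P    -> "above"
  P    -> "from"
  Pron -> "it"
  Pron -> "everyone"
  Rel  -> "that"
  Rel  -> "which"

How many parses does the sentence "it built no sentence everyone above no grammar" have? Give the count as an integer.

2

The two bracketings:
[S [NP [Pron it]] [VP [VP [V built] [NP [Det no] [N sentence]] [NP [Pron everyone]]] [PP [P above] [NP [Det no] [N grammar]]]]]
[S [NP [Pron it]] [VP [V built] [NP [Det no] [N sentence]] [NP [NP [Pron everyone]] [PP [P above] [NP [Det no] [N grammar]]]]]]
The difference turns on whether NP → NP PP is used at the relevant span, versus an alternative expansion of NP.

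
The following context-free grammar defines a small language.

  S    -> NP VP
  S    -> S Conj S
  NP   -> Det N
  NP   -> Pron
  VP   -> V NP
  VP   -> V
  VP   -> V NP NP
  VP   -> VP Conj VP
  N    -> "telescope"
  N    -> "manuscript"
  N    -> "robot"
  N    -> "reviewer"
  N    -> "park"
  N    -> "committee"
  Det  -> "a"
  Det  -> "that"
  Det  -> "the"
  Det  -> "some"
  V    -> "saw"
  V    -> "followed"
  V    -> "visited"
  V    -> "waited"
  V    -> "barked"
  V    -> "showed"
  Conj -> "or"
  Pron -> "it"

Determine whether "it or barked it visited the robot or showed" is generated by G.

For S → NP VP, the only prefix that parses as NP is 'it', but the remainder 'or barked it visited the robot or showed' is not a VP under these rules. The alternative S rule S → S Conj S likewise has no satisfying split.

Ungrammatical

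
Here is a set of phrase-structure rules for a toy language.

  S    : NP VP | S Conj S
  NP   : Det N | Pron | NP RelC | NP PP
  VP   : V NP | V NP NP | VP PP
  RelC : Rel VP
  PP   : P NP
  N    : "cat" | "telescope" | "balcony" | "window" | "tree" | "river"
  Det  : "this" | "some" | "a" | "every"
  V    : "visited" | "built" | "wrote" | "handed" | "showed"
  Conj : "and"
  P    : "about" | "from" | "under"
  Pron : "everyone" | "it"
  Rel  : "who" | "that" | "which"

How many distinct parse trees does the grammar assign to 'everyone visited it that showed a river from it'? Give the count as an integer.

Two of the 4 distinct bracketings:
[S [NP [Pron everyone]] [VP [V visited] [NP [NP [Pron it]] [RelC [Rel that] [VP [V showed] [NP [NP [Det a] [N river]] [PP [P from] [NP [Pron it]]]]]]]]]
[S [NP [Pron everyone]] [VP [V visited] [NP [NP [Pron it]] [RelC [Rel that] [VP [VP [V showed] [NP [Det a] [N river]]] [PP [P from] [NP [Pron it]]]]]]]]
The difference turns on whether NP → NP PP is used at the relevant span, versus an alternative expansion of NP.

4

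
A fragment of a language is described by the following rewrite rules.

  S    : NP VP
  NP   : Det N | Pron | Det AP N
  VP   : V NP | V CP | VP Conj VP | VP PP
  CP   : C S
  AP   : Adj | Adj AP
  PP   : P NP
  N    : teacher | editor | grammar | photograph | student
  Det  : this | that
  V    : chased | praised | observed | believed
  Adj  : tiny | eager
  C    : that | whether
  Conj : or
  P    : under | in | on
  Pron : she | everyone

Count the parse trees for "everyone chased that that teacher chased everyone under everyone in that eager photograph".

3

Two of the 3 distinct bracketings:
[S [NP [Pron everyone]] [VP [V chased] [CP [C that] [S [NP [Det that] [N teacher]] [VP [VP [VP [V chased] [NP [Pron everyone]]] [PP [P under] [NP [Pron everyone]]]] [PP [P in] [NP [Det that] [AP [Adj eager]] [N photograph]]]]]]]]
[S [NP [Pron everyone]] [VP [VP [V chased] [CP [C that] [S [NP [Det that] [N teacher]] [VP [VP [V chased] [NP [Pron everyone]]] [PP [P under] [NP [Pron everyone]]]]]]] [PP [P in] [NP [Det that] [AP [Adj eager]] [N photograph]]]]]
The trees differ in how a recursive rule is bracketed over the same span.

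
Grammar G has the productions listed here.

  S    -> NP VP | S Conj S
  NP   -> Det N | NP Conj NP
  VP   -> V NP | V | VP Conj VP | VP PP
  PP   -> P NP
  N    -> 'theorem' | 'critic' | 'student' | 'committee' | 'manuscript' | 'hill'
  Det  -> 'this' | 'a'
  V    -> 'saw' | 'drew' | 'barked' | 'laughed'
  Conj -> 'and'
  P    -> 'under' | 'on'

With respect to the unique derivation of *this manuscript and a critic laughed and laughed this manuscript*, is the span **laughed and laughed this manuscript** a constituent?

Yes

[S [NP [NP [Det this] [N manuscript]] [Conj and] [NP [Det a] [N critic]]] [VP [VP [V laughed]] [Conj and] [VP [V laughed] [NP [Det this] [N manuscript]]]]]
The words 'laughed and laughed this manuscript' are exhaustively dominated by a single VP node (built by VP → VP Conj VP), so they form a constituent.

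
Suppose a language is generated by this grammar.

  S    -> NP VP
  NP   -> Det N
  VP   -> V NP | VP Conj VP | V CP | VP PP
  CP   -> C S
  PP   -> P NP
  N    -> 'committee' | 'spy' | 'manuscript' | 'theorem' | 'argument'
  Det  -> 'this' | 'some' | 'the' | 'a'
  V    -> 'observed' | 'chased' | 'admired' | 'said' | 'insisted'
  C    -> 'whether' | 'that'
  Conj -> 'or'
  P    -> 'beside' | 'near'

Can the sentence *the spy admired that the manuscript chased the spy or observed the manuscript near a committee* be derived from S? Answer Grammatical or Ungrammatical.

Grammatical

S
  NP
    Det: the
    N: spy
  VP
    VP
      V: admired
      CP
        C: that
        S
          NP
            Det: the
            N: manuscript
          VP
            V: chased
            NP
              Det: the
              N: spy
    Conj: or
    VP
      VP
        V: observed
        NP
          Det: the
          N: manuscript
      PP
        P: near
        NP
          Det: a
          N: committee
Every word is introduced by a lexical rule and the phrasal rules combine the resulting categories into a single S.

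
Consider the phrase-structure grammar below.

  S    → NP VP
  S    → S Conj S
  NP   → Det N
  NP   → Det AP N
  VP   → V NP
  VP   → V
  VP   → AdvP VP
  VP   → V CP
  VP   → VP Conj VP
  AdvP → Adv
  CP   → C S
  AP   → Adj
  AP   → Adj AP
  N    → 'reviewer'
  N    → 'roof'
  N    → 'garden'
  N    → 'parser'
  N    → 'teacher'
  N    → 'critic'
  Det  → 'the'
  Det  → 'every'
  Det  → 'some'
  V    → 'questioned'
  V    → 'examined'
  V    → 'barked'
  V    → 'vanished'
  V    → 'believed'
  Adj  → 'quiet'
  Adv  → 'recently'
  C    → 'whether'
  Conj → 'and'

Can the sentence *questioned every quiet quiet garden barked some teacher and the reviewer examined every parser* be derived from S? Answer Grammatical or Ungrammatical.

For S → NP VP, no prefix of the string parses as an NP. The alternative S rule S → S Conj S likewise has no satisfying split.

Ungrammatical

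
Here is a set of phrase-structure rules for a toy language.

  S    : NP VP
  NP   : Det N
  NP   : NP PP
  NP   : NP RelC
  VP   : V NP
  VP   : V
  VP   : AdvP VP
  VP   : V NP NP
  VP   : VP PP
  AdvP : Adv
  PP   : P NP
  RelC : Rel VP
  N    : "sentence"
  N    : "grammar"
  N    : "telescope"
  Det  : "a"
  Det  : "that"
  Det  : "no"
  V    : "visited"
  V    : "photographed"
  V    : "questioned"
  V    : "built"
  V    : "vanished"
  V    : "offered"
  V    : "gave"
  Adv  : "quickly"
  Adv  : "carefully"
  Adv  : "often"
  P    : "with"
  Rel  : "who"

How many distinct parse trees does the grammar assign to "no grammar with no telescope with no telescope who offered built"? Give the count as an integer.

5

Two of the 5 distinct bracketings:
[S [NP [NP [Det no] [N grammar]] [PP [P with] [NP [NP [Det no] [N telescope]] [PP [P with] [NP [NP [Det no] [N telescope]] [RelC [Rel who] [VP [V offered]]]]]]]] [VP [V built]]]
[S [NP [NP [Det no] [N grammar]] [PP [P with] [NP [NP [NP [Det no] [N telescope]] [PP [P with] [NP [Det no] [N telescope]]]] [RelC [Rel who] [VP [V offered]]]]]] [VP [V built]]]
The trees differ in how a recursive rule is bracketed over the same span.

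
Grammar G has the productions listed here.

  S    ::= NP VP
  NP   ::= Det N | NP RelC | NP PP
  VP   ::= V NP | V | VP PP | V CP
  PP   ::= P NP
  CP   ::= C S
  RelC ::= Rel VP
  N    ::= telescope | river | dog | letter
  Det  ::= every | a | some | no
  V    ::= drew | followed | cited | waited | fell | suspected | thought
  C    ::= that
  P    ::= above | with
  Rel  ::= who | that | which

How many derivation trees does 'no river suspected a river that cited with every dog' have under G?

Two of the 3 distinct bracketings:
[S [NP [Det no] [N river]] [VP [V suspected] [NP [NP [Det a] [N river]] [RelC [Rel that] [VP [VP [V cited]] [PP [P with] [NP [Det every] [N dog]]]]]]]]
[S [NP [Det no] [N river]] [VP [V suspected] [NP [NP [NP [Det a] [N river]] [RelC [Rel that] [VP [V cited]]]] [PP [P with] [NP [Det every] [N dog]]]]]]
The difference turns on whether NP → NP PP is used at the relevant span, versus an alternative expansion of NP.

3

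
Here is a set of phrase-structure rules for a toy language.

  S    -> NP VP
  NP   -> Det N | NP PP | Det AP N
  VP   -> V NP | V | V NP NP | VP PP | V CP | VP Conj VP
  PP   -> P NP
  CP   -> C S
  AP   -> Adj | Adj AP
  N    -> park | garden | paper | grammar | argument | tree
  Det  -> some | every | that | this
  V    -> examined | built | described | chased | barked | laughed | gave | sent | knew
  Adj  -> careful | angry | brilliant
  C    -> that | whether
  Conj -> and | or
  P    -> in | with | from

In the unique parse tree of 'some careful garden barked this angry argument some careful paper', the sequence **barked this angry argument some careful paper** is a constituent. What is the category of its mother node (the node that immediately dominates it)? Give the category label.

S

S
  NP
    Det: some
    AP
      Adj: careful
    N: garden
  VP
    V: barked
    NP
      Det: this
      AP
        Adj: angry
      N: argument
    NP
      Det: some
      AP
        Adj: careful
      N: paper
The span 'barked this angry argument some careful paper' is the VP node built by VP → V NP NP.
Its mother is the S built by S → NP VP.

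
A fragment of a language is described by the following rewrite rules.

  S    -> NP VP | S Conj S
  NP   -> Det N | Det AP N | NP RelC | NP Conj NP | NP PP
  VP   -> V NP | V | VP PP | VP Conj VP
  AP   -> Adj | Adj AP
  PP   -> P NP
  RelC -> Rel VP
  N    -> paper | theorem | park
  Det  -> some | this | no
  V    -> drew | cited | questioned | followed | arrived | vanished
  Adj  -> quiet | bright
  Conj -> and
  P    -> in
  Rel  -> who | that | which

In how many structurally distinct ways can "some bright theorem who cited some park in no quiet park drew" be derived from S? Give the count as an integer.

3

Two of the 3 distinct bracketings:
[S [NP [NP [Det some] [AP [Adj bright]] [N theorem]] [RelC [Rel who] [VP [V cited] [NP [NP [Det some] [N park]] [PP [P in] [NP [Det no] [AP [Adj quiet]] [N park]]]]]]] [VP [V drew]]]
[S [NP [NP [Det some] [AP [Adj bright]] [N theorem]] [RelC [Rel who] [VP [VP [V cited] [NP [Det some] [N park]]] [PP [P in] [NP [Det no] [AP [Adj quiet]] [N park]]]]]] [VP [V drew]]]
The difference turns on whether NP → NP PP is used at the relevant span, versus an alternative expansion of NP.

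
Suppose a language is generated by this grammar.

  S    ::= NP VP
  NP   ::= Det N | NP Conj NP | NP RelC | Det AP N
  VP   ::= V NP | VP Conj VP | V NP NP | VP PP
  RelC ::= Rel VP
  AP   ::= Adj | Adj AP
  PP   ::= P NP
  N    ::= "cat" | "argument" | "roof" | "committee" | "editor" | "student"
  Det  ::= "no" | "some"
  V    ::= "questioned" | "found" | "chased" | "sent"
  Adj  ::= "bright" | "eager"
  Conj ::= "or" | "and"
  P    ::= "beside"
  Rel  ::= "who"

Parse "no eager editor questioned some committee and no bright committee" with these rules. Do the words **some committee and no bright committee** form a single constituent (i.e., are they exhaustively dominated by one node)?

[S [NP [Det no] [AP [Adj eager]] [N editor]] [VP [V questioned] [NP [NP [Det some] [N committee]] [Conj and] [NP [Det no] [AP [Adj bright]] [N committee]]]]]
The words 'some committee and no bright committee' are exhaustively dominated by a single NP node (built by NP → NP Conj NP), so they form a constituent.

Yes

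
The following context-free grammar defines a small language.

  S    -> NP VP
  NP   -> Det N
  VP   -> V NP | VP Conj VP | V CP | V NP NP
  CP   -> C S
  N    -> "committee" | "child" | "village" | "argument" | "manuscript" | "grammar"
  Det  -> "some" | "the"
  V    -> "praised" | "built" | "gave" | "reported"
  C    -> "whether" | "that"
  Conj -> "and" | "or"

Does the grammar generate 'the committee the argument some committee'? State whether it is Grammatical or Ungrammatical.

Ungrammatical

For S → NP VP, the only prefix that parses as NP is 'the committee', but the remainder 'the argument some committee' is not a VP under these rules.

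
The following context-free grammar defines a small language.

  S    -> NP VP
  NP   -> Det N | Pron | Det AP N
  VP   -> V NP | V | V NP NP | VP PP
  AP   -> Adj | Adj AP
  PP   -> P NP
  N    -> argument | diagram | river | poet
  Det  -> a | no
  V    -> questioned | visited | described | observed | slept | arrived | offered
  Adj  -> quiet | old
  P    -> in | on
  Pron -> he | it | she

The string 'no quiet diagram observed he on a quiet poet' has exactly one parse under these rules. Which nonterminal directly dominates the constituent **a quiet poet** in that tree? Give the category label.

PP

[S [NP [Det no] [AP [Adj quiet]] [N diagram]] [VP [VP [V observed] [NP [Pron he]]] [PP [P on] [NP [Det a] [AP [Adj quiet]] [N poet]]]]]
The span 'a quiet poet' is the NP node built by NP → Det AP N.
Its mother is the PP built by PP → P NP.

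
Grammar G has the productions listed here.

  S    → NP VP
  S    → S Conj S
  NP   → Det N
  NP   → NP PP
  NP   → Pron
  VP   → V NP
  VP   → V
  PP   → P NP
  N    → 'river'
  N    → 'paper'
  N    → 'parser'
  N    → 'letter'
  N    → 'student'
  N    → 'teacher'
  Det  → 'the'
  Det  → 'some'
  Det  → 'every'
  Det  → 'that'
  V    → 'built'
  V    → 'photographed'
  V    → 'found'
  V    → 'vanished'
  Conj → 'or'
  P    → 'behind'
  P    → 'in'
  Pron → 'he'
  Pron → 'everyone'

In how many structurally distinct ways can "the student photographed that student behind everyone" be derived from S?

1

[S [NP [Det the] [N student]] [VP [V photographed] [NP [NP [Det that] [N student]] [PP [P behind] [NP [Pron everyone]]]]]]
No rule offers an alternative attachment or grouping for any span, so this is the only derivation.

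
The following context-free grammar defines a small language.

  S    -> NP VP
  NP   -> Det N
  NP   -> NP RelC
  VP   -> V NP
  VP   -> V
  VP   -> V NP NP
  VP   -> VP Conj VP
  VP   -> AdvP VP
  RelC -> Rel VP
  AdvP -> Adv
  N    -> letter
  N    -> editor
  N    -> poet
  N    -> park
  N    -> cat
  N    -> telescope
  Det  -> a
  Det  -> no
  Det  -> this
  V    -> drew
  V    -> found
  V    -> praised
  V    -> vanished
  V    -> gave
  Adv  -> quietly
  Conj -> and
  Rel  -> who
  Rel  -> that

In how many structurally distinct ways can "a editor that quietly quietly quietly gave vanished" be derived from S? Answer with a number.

[S [NP [NP [Det a] [N editor]] [RelC [Rel that] [VP [AdvP [Adv quietly]] [VP [AdvP [Adv quietly]] [VP [AdvP [Adv quietly]] [VP [V gave]]]]]]] [VP [V vanished]]]
No rule offers an alternative attachment or grouping for any span, so this is the only derivation.

1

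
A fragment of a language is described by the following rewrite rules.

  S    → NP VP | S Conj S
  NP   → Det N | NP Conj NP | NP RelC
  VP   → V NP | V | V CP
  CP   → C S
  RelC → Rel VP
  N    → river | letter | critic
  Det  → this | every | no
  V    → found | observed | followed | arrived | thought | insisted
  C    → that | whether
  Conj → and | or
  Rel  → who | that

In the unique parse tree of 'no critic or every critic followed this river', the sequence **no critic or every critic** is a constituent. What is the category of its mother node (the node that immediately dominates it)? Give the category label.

[S [NP [NP [Det no] [N critic]] [Conj or] [NP [Det every] [N critic]]] [VP [V followed] [NP [Det this] [N river]]]]
The span 'no critic or every critic' is the NP node built by NP → NP Conj NP.
Its mother is the S built by S → NP VP.

S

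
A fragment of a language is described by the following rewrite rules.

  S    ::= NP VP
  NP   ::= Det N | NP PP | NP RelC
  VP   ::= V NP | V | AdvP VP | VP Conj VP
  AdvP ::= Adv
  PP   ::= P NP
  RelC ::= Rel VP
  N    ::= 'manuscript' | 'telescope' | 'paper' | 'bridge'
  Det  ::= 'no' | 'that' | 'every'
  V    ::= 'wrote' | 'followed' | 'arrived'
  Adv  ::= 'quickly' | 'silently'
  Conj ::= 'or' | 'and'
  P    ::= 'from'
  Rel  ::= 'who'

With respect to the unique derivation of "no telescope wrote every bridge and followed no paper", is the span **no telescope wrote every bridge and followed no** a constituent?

[S [NP [Det no] [N telescope]] [VP [VP [V wrote] [NP [Det every] [N bridge]]] [Conj and] [VP [V followed] [NP [Det no] [N paper]]]]]
The smallest constituent containing 'no telescope wrote every bridge and followed no' is the S spanning 'no telescope wrote every bridge and followed no paper'; no single node in the tree dominates exactly the given words.

No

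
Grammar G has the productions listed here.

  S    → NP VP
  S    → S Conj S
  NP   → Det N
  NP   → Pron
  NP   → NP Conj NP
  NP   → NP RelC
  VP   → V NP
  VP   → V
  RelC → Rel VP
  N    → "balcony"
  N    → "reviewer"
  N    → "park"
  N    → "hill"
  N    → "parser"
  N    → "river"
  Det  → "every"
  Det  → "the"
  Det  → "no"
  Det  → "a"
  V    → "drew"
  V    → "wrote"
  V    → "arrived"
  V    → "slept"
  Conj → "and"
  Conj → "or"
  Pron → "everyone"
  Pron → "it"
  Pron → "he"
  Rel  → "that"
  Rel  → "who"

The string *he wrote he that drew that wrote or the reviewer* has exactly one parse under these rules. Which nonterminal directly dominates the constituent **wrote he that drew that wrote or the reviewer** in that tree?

S

[S [NP [Pron he]] [VP [V wrote] [NP [NP [NP [NP [Pron he]] [RelC [Rel that] [VP [V drew]]]] [RelC [Rel that] [VP [V wrote]]]] [Conj or] [NP [Det the] [N reviewer]]]]]
The span 'wrote he that drew that wrote or the reviewer' is the VP node built by VP → V NP.
Its mother is the S built by S → NP VP.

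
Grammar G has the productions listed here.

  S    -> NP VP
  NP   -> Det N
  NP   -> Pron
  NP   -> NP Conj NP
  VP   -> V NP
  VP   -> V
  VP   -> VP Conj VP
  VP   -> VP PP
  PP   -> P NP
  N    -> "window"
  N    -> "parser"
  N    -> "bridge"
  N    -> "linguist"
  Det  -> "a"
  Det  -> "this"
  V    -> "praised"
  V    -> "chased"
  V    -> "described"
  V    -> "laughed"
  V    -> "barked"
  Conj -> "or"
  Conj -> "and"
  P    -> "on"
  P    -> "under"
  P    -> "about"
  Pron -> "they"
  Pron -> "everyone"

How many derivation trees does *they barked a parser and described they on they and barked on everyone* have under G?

7

Two of the 7 distinct bracketings:
[S [NP [Pron they]] [VP [VP [V barked] [NP [Det a] [N parser]]] [Conj and] [VP [VP [VP [V described] [NP [Pron they]]] [PP [P on] [NP [Pron they]]]] [Conj and] [VP [VP [V barked]] [PP [P on] [NP [Pron everyone]]]]]]]
[S [NP [Pron they]] [VP [VP [V barked] [NP [Det a] [N parser]]] [Conj and] [VP [VP [VP [VP [V described] [NP [Pron they]]] [PP [P on] [NP [Pron they]]]] [Conj and] [VP [V barked]]] [PP [P on] [NP [Pron everyone]]]]]]
The trees differ in how a recursive rule is bracketed over the same span.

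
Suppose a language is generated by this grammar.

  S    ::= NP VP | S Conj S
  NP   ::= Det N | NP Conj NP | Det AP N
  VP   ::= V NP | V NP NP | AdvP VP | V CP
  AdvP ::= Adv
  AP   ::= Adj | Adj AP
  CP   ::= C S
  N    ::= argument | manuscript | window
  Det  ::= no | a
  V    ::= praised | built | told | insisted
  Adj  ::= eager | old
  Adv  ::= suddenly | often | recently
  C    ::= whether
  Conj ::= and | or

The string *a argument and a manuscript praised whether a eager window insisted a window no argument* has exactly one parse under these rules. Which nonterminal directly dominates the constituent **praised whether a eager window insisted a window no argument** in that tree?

S

S
  NP
    NP
      Det: a
      N: argument
    Conj: and
    NP
      Det: a
      N: manuscript
  VP
    V: praised
    CP
      C: whether
      S
        NP
          Det: a
          AP
            Adj: eager
          N: window
        VP
          V: insisted
          NP
            Det: a
            N: window
          NP
            Det: no
            N: argument
The span 'praised whether a eager window insisted a window no argument' is the VP node built by VP → V CP.
Its mother is the S built by S → NP VP.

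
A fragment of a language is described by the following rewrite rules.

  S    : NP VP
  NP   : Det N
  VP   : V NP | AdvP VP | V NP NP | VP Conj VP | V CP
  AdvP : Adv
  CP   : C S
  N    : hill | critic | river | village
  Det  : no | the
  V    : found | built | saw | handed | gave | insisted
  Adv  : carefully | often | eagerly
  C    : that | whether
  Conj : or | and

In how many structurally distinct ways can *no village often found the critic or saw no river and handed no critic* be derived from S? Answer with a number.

5

Two of the 5 distinct bracketings:
[S [NP [Det no] [N village]] [VP [AdvP [Adv often]] [VP [VP [V found] [NP [Det the] [N critic]]] [Conj or] [VP [VP [V saw] [NP [Det no] [N river]]] [Conj and] [VP [V handed] [NP [Det no] [N critic]]]]]]]
[S [NP [Det no] [N village]] [VP [AdvP [Adv often]] [VP [VP [VP [V found] [NP [Det the] [N critic]]] [Conj or] [VP [V saw] [NP [Det no] [N river]]]] [Conj and] [VP [V handed] [NP [Det no] [N critic]]]]]]
The trees differ in how a recursive rule is bracketed over the same span.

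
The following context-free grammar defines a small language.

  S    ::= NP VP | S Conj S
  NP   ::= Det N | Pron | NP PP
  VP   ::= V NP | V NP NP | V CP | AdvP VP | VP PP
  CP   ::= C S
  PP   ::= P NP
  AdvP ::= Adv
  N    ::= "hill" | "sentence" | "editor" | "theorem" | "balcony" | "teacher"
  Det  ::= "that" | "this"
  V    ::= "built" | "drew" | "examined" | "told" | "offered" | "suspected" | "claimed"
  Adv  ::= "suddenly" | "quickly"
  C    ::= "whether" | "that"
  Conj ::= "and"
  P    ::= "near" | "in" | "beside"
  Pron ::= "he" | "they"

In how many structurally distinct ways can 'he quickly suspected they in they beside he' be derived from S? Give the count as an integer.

9

Two of the 9 distinct bracketings:
[S [NP [Pron he]] [VP [AdvP [Adv quickly]] [VP [V suspected] [NP [NP [Pron they]] [PP [P in] [NP [NP [Pron they]] [PP [P beside] [NP [Pron he]]]]]]]]]
[S [NP [Pron he]] [VP [AdvP [Adv quickly]] [VP [V suspected] [NP [NP [NP [Pron they]] [PP [P in] [NP [Pron they]]]] [PP [P beside] [NP [Pron he]]]]]]]
The trees differ in how a recursive rule is bracketed over the same span.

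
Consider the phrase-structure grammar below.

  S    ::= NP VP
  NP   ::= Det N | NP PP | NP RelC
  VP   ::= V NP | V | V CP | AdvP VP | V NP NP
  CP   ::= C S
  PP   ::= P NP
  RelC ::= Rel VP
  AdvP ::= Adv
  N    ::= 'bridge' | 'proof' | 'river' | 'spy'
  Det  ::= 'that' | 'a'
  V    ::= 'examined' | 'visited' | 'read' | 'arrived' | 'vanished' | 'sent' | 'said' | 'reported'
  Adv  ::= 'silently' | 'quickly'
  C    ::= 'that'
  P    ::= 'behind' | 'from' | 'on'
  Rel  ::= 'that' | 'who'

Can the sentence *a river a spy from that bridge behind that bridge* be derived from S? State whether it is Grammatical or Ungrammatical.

Ungrammatical

For S → NP VP, the only prefix that parses as NP is 'a river', but the remainder 'a spy from that bridge behind that bridge' is not a VP under these rules.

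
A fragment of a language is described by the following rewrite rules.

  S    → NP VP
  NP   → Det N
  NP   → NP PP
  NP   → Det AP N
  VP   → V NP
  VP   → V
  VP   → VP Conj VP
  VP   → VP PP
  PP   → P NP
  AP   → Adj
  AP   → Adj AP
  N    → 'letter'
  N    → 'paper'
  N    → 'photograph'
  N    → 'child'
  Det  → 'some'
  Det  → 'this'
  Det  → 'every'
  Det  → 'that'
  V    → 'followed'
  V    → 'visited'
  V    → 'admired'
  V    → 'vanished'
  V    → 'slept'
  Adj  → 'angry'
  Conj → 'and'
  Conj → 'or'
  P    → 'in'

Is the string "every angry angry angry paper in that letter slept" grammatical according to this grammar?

[S [NP [NP [Det every] [AP [Adj angry] [AP [Adj angry] [AP [Adj angry]]]] [N paper]] [PP [P in] [NP [Det that] [N letter]]]] [VP [V slept]]]
The bracketing above is licensed at every node by one of the given productions, with S at the root.

Grammatical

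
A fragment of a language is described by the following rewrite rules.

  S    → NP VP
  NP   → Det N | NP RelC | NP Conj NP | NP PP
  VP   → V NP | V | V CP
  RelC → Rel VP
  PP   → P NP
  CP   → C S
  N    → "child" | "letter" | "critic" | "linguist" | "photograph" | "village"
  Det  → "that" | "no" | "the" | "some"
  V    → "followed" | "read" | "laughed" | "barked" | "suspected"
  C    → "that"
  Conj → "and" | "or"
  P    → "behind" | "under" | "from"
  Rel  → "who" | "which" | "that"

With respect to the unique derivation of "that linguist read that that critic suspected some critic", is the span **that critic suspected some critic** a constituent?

Yes

[S [NP [Det that] [N linguist]] [VP [V read] [CP [C that] [S [NP [Det that] [N critic]] [VP [V suspected] [NP [Det some] [N critic]]]]]]]
The words 'that critic suspected some critic' are exhaustively dominated by a single S node (built by S → NP VP), so they form a constituent.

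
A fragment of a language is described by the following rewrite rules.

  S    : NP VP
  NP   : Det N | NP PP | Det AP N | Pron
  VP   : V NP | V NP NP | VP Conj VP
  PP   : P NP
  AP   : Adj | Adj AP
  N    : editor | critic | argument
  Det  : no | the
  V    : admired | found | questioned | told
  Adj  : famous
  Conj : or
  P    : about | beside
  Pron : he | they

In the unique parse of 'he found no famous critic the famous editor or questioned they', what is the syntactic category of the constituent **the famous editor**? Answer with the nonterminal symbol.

NP

[S [NP [Pron he]] [VP [VP [V found] [NP [Det no] [AP [Adj famous]] [N critic]] [NP [Det the] [AP [Adj famous]] [N editor]]] [Conj or] [VP [V questioned] [NP [Pron they]]]]]
The span 'the famous editor' is the NP node built by NP → Det AP N.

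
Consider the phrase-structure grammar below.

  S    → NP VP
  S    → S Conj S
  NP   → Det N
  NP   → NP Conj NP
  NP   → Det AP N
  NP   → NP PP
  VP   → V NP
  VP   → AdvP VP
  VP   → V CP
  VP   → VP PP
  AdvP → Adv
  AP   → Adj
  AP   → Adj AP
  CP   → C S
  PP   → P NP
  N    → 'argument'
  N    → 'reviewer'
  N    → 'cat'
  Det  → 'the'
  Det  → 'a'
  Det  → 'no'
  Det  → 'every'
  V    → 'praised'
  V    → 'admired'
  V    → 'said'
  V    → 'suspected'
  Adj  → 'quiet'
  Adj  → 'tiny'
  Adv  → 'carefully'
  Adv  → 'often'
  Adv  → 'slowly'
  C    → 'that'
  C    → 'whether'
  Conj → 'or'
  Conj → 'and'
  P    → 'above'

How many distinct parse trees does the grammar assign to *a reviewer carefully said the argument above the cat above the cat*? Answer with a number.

Two of the 9 distinct bracketings:
[S [NP [Det a] [N reviewer]] [VP [AdvP [Adv carefully]] [VP [V said] [NP [NP [Det the] [N argument]] [PP [P above] [NP [NP [Det the] [N cat]] [PP [P above] [NP [Det the] [N cat]]]]]]]]]
[S [NP [Det a] [N reviewer]] [VP [AdvP [Adv carefully]] [VP [V said] [NP [NP [NP [Det the] [N argument]] [PP [P above] [NP [Det the] [N cat]]]] [PP [P above] [NP [Det the] [N cat]]]]]]]
The trees differ in how a recursive rule is bracketed over the same span.

9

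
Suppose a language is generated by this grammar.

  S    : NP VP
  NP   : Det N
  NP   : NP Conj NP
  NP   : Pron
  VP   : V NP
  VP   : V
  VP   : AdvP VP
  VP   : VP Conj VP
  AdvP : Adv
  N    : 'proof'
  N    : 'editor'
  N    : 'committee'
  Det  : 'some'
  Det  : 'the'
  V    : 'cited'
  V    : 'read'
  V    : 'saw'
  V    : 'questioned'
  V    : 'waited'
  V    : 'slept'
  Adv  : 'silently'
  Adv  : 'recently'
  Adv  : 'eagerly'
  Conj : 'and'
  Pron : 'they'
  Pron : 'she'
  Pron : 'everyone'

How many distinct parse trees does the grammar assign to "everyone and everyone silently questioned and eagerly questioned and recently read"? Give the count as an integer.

7

Two of the 7 distinct bracketings:
[S [NP [NP [Pron everyone]] [Conj and] [NP [Pron everyone]]] [VP [AdvP [Adv silently]] [VP [VP [V questioned]] [Conj and] [VP [AdvP [Adv eagerly]] [VP [VP [V questioned]] [Conj and] [VP [AdvP [Adv recently]] [VP [V read]]]]]]]]
[S [NP [NP [Pron everyone]] [Conj and] [NP [Pron everyone]]] [VP [AdvP [Adv silently]] [VP [VP [V questioned]] [Conj and] [VP [VP [AdvP [Adv eagerly]] [VP [V questioned]]] [Conj and] [VP [AdvP [Adv recently]] [VP [V read]]]]]]]
The trees differ in how a recursive rule is bracketed over the same span.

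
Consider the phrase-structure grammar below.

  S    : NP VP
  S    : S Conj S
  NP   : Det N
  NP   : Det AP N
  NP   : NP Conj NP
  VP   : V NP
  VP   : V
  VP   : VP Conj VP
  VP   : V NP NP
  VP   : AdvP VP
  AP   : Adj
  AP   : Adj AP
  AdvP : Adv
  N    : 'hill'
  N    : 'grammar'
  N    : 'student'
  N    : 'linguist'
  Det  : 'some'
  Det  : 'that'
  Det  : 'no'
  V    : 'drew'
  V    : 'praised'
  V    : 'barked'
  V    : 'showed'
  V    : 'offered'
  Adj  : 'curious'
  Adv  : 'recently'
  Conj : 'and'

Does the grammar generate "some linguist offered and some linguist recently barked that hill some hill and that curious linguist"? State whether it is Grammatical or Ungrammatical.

[S [S [NP [Det some] [N linguist]] [VP [V offered]]] [Conj and] [S [NP [Det some] [N linguist]] [VP [AdvP [Adv recently]] [VP [V barked] [NP [Det that] [N hill]] [NP [NP [Det some] [N hill]] [Conj and] [NP [Det that] [AP [Adj curious]] [N linguist]]]]]]]
Each bracket corresponds to one application of a listed rule, so the string is derivable from S.

Grammatical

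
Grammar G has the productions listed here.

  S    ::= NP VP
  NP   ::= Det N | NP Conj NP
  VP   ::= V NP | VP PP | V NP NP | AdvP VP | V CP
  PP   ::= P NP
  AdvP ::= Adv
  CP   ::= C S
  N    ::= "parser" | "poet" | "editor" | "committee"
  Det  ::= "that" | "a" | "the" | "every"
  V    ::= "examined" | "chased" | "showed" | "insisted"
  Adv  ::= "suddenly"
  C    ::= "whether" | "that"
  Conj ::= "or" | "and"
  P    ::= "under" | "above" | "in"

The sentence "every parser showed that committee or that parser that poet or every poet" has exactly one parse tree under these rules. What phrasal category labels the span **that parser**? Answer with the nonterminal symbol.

S
  NP
    Det: every
    N: parser
  VP
    V: showed
    NP
      NP
        Det: that
        N: committee
      Conj: or
      NP
        Det: that
        N: parser
    NP
      NP
        Det: that
        N: poet
      Conj: or
      NP
        Det: every
        N: poet
The span 'that parser' is the NP node built by NP → Det N.

NP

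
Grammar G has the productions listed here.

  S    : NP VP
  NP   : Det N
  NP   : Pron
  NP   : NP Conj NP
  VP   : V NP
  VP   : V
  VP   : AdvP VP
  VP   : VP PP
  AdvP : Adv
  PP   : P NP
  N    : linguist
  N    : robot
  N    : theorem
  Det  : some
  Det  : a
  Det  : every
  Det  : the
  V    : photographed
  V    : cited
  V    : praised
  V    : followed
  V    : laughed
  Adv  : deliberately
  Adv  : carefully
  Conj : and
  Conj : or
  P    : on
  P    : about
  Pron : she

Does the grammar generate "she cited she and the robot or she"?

[S [NP [Pron she]] [VP [V cited] [NP [NP [Pron she]] [Conj and] [NP [NP [Det the] [N robot]] [Conj or] [NP [Pron she]]]]]]
Each bracket corresponds to one application of a listed rule, so the string is derivable from S.

Grammatical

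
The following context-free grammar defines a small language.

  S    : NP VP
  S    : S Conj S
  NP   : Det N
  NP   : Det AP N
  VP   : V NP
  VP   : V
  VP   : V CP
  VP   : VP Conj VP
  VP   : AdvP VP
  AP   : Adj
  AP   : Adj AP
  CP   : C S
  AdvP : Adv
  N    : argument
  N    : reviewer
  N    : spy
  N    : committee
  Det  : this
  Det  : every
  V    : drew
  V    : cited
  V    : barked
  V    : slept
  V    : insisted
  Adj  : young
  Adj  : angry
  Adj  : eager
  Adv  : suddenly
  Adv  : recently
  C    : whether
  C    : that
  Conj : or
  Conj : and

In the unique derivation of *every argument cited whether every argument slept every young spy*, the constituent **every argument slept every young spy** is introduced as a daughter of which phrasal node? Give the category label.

S
  NP
    Det: every
    N: argument
  VP
    V: cited
    CP
      C: whether
      S
        NP
          Det: every
          N: argument
        VP
          V: slept
          NP
            Det: every
            AP
              Adj: young
            N: spy
The span 'every argument slept every young spy' is the S node built by S → NP VP.
Its mother is the CP built by CP → C S.

CP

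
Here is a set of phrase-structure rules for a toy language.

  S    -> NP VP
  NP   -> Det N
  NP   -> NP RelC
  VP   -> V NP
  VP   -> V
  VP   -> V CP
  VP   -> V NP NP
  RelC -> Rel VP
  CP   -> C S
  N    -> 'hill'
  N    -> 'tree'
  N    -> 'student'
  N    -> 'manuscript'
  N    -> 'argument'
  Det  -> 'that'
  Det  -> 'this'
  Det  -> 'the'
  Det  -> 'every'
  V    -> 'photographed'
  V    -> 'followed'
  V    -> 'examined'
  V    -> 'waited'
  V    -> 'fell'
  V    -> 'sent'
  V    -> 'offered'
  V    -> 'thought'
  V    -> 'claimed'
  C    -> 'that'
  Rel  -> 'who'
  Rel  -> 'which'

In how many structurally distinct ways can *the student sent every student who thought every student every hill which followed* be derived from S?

Two of the 3 distinct bracketings:
[S [NP [Det the] [N student]] [VP [V sent] [NP [NP [Det every] [N student]] [RelC [Rel who] [VP [V thought] [NP [Det every] [N student]] [NP [NP [Det every] [N hill]] [RelC [Rel which] [VP [V followed]]]]]]]]]
[S [NP [Det the] [N student]] [VP [V sent] [NP [NP [NP [Det every] [N student]] [RelC [Rel who] [VP [V thought] [NP [Det every] [N student]] [NP [Det every] [N hill]]]]] [RelC [Rel which] [VP [V followed]]]]]]
The trees differ in how a recursive rule is bracketed over the same span.

3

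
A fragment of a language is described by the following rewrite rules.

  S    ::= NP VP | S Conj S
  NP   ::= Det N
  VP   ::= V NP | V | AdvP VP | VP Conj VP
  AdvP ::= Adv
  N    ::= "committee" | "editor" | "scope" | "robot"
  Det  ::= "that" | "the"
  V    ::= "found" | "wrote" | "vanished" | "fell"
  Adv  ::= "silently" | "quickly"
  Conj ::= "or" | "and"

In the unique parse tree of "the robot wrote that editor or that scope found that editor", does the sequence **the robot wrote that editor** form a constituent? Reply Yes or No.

[S [S [NP [Det the] [N robot]] [VP [V wrote] [NP [Det that] [N editor]]]] [Conj or] [S [NP [Det that] [N scope]] [VP [V found] [NP [Det that] [N editor]]]]]
The words 'the robot wrote that editor' are exhaustively dominated by a single S node (built by S → NP VP), so they form a constituent.

Yes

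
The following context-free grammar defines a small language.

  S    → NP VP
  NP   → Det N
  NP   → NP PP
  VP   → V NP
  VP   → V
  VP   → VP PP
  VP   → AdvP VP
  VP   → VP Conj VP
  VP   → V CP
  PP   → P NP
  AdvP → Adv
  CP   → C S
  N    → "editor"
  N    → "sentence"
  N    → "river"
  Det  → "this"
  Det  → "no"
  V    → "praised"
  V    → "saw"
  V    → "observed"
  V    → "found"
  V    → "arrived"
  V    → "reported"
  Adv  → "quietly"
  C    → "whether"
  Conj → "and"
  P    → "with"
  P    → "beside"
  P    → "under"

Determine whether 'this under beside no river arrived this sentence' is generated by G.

Ungrammatical

A Det word can never sit immediately before a P word in any string this grammar generates, so the substring 'this under' rules out a derivation.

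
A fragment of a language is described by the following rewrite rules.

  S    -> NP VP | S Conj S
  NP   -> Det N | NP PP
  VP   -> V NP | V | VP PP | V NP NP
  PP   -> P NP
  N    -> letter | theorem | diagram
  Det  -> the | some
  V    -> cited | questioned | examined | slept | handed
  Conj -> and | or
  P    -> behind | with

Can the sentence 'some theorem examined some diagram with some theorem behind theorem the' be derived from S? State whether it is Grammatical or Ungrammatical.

A P word can never sit immediately before an N word in any string this grammar generates, so the substring 'behind theorem' rules out a derivation.

Ungrammatical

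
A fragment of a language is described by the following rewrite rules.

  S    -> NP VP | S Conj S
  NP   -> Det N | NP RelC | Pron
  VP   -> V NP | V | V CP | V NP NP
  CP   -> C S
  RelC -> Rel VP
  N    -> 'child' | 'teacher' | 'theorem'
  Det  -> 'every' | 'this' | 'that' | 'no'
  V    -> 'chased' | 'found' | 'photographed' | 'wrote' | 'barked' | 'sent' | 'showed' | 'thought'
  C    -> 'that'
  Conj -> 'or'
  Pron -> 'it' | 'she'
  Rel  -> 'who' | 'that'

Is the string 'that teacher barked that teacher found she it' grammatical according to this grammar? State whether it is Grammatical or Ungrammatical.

For S → NP VP, the only prefix that parses as NP is 'that teacher', but the remainder 'barked that teacher found she it' is not a VP under these rules. The alternative S rule S → S Conj S likewise has no satisfying split.

Ungrammatical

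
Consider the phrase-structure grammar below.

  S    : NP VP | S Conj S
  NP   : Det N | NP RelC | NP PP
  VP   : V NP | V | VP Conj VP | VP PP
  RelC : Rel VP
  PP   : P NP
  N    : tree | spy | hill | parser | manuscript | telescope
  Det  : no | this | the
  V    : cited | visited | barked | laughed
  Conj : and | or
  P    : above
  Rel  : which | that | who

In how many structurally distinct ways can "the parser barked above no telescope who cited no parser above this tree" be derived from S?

Two of the 4 distinct bracketings:
[S [NP [Det the] [N parser]] [VP [VP [V barked]] [PP [P above] [NP [NP [Det no] [N telescope]] [RelC [Rel who] [VP [V cited] [NP [NP [Det no] [N parser]] [PP [P above] [NP [Det this] [N tree]]]]]]]]]]
[S [NP [Det the] [N parser]] [VP [VP [V barked]] [PP [P above] [NP [NP [Det no] [N telescope]] [RelC [Rel who] [VP [VP [V cited] [NP [Det no] [N parser]]] [PP [P above] [NP [Det this] [N tree]]]]]]]]]
The difference turns on whether NP → NP PP is used at the relevant span, versus an alternative expansion of NP.

4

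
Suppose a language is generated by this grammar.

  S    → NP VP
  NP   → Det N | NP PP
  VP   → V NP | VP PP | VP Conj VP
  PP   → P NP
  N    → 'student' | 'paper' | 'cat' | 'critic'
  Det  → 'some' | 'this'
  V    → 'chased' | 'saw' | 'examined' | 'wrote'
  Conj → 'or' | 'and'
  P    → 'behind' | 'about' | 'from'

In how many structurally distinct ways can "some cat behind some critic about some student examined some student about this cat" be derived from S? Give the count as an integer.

Two of the 4 distinct bracketings:
[S [NP [NP [Det some] [N cat]] [PP [P behind] [NP [NP [Det some] [N critic]] [PP [P about] [NP [Det some] [N student]]]]]] [VP [V examined] [NP [NP [Det some] [N student]] [PP [P about] [NP [Det this] [N cat]]]]]]
[S [NP [NP [Det some] [N cat]] [PP [P behind] [NP [NP [Det some] [N critic]] [PP [P about] [NP [Det some] [N student]]]]]] [VP [VP [V examined] [NP [Det some] [N student]]] [PP [P about] [NP [Det this] [N cat]]]]]
The difference turns on whether VP → VP PP is used at the relevant span, versus an alternative expansion of VP.

4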